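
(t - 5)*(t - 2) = t^2 - 7*t + 10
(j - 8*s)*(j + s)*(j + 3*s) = j^3 - 4*j^2*s - 29*j*s^2 - 24*s^3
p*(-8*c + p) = -8*c*p + p^2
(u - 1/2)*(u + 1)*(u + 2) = u^3 + 5*u^2/2 + u/2 - 1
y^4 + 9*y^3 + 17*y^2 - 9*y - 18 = (y - 1)*(y + 1)*(y + 3)*(y + 6)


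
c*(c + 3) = c^2 + 3*c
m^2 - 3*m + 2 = (m - 2)*(m - 1)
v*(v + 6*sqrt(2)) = v^2 + 6*sqrt(2)*v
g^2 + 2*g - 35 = (g - 5)*(g + 7)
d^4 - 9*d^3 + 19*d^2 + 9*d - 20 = (d - 5)*(d - 4)*(d - 1)*(d + 1)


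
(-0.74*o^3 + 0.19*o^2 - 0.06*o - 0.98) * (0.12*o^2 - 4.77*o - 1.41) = -0.0888*o^5 + 3.5526*o^4 + 0.1299*o^3 - 0.0993*o^2 + 4.7592*o + 1.3818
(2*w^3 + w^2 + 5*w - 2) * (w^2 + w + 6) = 2*w^5 + 3*w^4 + 18*w^3 + 9*w^2 + 28*w - 12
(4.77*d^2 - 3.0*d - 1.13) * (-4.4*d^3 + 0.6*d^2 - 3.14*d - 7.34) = -20.988*d^5 + 16.062*d^4 - 11.8058*d^3 - 26.2698*d^2 + 25.5682*d + 8.2942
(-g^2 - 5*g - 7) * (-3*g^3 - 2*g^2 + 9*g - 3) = 3*g^5 + 17*g^4 + 22*g^3 - 28*g^2 - 48*g + 21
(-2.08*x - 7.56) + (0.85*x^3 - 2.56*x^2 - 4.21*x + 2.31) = 0.85*x^3 - 2.56*x^2 - 6.29*x - 5.25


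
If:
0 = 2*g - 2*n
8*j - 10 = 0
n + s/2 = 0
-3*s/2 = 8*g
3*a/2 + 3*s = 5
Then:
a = 10/3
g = 0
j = 5/4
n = 0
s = 0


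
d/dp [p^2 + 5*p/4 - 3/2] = 2*p + 5/4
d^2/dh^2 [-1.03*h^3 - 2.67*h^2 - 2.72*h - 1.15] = -6.18*h - 5.34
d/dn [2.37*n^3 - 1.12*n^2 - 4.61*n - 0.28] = 7.11*n^2 - 2.24*n - 4.61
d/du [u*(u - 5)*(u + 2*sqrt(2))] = 3*u^2 - 10*u + 4*sqrt(2)*u - 10*sqrt(2)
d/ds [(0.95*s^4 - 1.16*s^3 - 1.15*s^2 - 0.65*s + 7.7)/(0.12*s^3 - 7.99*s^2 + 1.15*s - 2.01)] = (0.114*s^6 - 15.181*s^5 + 12.6839*s^4 - 10.15*s^3 - 2.2932*s^2 + 127.669*s - 7.5485)/(0.0144*s^6 - 1.9176*s^5 + 64.1161*s^4 - 18.8594*s^3 + 33.4423*s^2 - 4.623*s + 4.0401)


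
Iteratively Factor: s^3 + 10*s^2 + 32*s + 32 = (s + 2)*(s^2 + 8*s + 16) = (s + 2)*(s + 4)*(s + 4)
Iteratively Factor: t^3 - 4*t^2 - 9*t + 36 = (t - 3)*(t^2 - t - 12) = (t - 4)*(t - 3)*(t + 3)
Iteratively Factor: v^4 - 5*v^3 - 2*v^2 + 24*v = (v - 4)*(v^3 - v^2 - 6*v) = (v - 4)*(v - 3)*(v^2 + 2*v) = (v - 4)*(v - 3)*(v + 2)*(v)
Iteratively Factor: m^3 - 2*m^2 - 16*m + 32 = (m + 4)*(m^2 - 6*m + 8) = (m - 2)*(m + 4)*(m - 4)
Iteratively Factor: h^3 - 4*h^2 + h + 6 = (h - 3)*(h^2 - h - 2) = (h - 3)*(h - 2)*(h + 1)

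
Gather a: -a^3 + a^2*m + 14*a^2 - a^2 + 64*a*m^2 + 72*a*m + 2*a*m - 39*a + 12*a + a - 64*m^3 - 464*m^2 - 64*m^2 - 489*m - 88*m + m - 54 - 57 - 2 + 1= -a^3 + a^2*(m + 13) + a*(64*m^2 + 74*m - 26) - 64*m^3 - 528*m^2 - 576*m - 112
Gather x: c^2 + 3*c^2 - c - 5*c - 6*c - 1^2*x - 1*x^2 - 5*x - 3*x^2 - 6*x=4*c^2 - 12*c - 4*x^2 - 12*x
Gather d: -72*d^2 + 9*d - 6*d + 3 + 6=-72*d^2 + 3*d + 9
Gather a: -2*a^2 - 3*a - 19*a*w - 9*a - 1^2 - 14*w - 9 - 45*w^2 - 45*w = -2*a^2 + a*(-19*w - 12) - 45*w^2 - 59*w - 10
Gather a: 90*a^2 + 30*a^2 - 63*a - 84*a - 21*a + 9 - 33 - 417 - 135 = 120*a^2 - 168*a - 576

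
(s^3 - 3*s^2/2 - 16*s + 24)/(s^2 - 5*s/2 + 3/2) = (s^2 - 16)/(s - 1)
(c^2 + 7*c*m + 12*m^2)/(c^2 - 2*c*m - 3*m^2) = (c^2 + 7*c*m + 12*m^2)/(c^2 - 2*c*m - 3*m^2)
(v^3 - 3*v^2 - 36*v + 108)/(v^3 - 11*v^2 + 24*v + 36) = (v^2 + 3*v - 18)/(v^2 - 5*v - 6)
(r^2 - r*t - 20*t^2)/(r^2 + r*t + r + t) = (r^2 - r*t - 20*t^2)/(r^2 + r*t + r + t)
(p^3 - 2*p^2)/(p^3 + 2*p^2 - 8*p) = p/(p + 4)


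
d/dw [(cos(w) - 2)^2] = 2*(2 - cos(w))*sin(w)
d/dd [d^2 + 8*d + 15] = 2*d + 8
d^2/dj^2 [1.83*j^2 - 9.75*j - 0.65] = 3.66000000000000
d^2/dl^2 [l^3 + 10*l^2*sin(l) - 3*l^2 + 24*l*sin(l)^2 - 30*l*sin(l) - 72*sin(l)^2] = -10*l^2*sin(l) + 30*l*sin(l) + 40*l*cos(l) + 48*l*cos(2*l) + 6*l + 20*sin(l) + 48*sin(2*l) - 60*cos(l) - 144*cos(2*l) - 6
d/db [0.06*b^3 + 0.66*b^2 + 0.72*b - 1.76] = 0.18*b^2 + 1.32*b + 0.72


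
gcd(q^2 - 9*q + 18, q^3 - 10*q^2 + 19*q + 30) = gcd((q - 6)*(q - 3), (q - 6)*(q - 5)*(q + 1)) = q - 6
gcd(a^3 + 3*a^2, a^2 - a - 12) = a + 3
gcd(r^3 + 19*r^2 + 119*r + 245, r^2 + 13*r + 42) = r + 7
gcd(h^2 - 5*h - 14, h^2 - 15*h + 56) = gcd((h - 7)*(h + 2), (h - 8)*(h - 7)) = h - 7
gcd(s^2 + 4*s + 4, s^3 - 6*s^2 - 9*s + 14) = s + 2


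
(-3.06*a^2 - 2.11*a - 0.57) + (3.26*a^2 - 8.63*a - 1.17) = 0.2*a^2 - 10.74*a - 1.74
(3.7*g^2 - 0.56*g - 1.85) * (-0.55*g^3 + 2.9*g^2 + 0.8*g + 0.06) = -2.035*g^5 + 11.038*g^4 + 2.3535*g^3 - 5.591*g^2 - 1.5136*g - 0.111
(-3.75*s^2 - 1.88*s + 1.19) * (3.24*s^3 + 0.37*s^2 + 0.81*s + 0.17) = -12.15*s^5 - 7.4787*s^4 + 0.1225*s^3 - 1.72*s^2 + 0.6443*s + 0.2023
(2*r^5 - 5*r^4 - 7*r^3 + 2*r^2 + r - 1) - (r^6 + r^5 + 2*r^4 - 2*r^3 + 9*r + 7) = -r^6 + r^5 - 7*r^4 - 5*r^3 + 2*r^2 - 8*r - 8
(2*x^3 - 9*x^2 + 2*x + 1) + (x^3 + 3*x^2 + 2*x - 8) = 3*x^3 - 6*x^2 + 4*x - 7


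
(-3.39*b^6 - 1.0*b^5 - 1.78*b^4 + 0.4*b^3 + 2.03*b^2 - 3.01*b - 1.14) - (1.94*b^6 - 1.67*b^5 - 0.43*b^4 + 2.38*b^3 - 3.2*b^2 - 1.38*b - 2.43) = -5.33*b^6 + 0.67*b^5 - 1.35*b^4 - 1.98*b^3 + 5.23*b^2 - 1.63*b + 1.29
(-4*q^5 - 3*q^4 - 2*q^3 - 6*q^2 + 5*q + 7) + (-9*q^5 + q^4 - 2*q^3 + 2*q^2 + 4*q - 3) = -13*q^5 - 2*q^4 - 4*q^3 - 4*q^2 + 9*q + 4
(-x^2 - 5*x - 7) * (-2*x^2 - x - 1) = 2*x^4 + 11*x^3 + 20*x^2 + 12*x + 7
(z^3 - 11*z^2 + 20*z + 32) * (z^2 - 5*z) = z^5 - 16*z^4 + 75*z^3 - 68*z^2 - 160*z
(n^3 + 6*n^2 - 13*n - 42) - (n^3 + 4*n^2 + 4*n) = 2*n^2 - 17*n - 42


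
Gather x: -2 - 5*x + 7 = 5 - 5*x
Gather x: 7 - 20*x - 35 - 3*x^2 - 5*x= -3*x^2 - 25*x - 28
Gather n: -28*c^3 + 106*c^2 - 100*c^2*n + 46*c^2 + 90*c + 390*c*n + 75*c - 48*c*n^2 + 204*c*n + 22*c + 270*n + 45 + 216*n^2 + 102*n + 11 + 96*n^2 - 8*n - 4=-28*c^3 + 152*c^2 + 187*c + n^2*(312 - 48*c) + n*(-100*c^2 + 594*c + 364) + 52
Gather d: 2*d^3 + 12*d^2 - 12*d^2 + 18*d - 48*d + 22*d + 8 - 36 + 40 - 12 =2*d^3 - 8*d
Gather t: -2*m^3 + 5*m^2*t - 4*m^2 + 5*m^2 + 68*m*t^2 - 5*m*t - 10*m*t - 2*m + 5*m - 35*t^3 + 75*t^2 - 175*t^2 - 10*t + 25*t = -2*m^3 + m^2 + 3*m - 35*t^3 + t^2*(68*m - 100) + t*(5*m^2 - 15*m + 15)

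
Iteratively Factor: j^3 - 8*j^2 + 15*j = (j - 3)*(j^2 - 5*j) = j*(j - 3)*(j - 5)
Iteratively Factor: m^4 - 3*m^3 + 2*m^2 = (m)*(m^3 - 3*m^2 + 2*m) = m*(m - 2)*(m^2 - m) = m^2*(m - 2)*(m - 1)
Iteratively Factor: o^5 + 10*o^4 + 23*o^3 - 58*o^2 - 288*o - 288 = (o + 4)*(o^4 + 6*o^3 - o^2 - 54*o - 72) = (o + 4)^2*(o^3 + 2*o^2 - 9*o - 18) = (o - 3)*(o + 4)^2*(o^2 + 5*o + 6) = (o - 3)*(o + 3)*(o + 4)^2*(o + 2)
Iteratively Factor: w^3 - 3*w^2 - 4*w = (w)*(w^2 - 3*w - 4) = w*(w - 4)*(w + 1)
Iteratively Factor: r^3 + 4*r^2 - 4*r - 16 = (r + 4)*(r^2 - 4) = (r + 2)*(r + 4)*(r - 2)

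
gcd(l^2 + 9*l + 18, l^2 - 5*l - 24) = l + 3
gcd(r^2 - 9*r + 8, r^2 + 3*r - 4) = r - 1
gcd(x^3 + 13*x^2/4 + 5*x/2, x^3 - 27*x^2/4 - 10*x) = x^2 + 5*x/4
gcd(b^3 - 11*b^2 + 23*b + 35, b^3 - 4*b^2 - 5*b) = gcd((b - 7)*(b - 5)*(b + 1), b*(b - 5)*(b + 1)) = b^2 - 4*b - 5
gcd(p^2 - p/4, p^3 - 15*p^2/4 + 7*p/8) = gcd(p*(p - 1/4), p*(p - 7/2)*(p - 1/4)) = p^2 - p/4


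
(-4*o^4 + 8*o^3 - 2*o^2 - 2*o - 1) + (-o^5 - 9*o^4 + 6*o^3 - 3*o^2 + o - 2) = -o^5 - 13*o^4 + 14*o^3 - 5*o^2 - o - 3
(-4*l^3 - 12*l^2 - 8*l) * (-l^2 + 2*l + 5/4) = 4*l^5 + 4*l^4 - 21*l^3 - 31*l^2 - 10*l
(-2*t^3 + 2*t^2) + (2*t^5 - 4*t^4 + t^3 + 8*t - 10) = 2*t^5 - 4*t^4 - t^3 + 2*t^2 + 8*t - 10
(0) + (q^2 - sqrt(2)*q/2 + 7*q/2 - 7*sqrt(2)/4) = q^2 - sqrt(2)*q/2 + 7*q/2 - 7*sqrt(2)/4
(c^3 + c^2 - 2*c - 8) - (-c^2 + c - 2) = c^3 + 2*c^2 - 3*c - 6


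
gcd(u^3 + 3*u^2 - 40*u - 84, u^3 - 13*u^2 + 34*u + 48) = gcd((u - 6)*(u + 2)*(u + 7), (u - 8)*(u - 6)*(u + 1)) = u - 6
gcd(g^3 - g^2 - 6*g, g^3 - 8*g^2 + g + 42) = g^2 - g - 6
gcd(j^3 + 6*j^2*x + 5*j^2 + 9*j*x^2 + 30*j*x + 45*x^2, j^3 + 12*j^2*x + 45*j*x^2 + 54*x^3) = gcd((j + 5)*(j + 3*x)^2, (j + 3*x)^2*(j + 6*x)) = j^2 + 6*j*x + 9*x^2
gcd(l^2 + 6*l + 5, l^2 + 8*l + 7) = l + 1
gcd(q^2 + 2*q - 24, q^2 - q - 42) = q + 6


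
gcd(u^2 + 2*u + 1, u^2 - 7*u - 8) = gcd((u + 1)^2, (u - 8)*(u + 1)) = u + 1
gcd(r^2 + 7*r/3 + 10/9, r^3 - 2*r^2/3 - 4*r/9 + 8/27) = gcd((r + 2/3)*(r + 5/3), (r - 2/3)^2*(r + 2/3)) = r + 2/3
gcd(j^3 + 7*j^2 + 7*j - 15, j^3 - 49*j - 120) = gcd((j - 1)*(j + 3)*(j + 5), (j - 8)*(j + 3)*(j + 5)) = j^2 + 8*j + 15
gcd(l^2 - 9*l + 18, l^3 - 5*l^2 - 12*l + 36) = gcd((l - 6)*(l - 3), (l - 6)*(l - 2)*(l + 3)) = l - 6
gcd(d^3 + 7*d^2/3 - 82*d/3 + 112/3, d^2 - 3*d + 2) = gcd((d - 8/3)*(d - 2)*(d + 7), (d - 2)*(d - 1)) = d - 2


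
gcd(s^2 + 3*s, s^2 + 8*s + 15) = s + 3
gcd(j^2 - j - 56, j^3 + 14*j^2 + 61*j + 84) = j + 7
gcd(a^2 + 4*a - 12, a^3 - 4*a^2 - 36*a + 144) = a + 6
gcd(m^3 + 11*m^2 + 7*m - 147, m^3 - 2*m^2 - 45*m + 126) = m^2 + 4*m - 21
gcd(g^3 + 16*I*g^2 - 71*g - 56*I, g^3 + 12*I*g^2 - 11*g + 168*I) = g^2 + 15*I*g - 56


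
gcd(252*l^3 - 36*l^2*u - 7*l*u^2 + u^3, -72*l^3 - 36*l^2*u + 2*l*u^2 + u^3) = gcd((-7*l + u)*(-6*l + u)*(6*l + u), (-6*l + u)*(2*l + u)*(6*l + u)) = -36*l^2 + u^2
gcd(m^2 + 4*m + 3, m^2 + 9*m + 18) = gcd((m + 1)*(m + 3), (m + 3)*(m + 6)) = m + 3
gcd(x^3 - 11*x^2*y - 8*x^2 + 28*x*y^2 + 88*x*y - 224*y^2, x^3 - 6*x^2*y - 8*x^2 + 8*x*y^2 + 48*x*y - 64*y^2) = x^2 - 4*x*y - 8*x + 32*y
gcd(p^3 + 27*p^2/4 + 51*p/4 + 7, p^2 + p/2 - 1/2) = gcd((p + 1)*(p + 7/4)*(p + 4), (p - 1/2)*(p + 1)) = p + 1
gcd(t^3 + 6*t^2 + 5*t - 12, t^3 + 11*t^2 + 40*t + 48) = t^2 + 7*t + 12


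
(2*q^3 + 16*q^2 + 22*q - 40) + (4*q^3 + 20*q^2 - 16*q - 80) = 6*q^3 + 36*q^2 + 6*q - 120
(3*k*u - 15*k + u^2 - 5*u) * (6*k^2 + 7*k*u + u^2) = 18*k^3*u - 90*k^3 + 27*k^2*u^2 - 135*k^2*u + 10*k*u^3 - 50*k*u^2 + u^4 - 5*u^3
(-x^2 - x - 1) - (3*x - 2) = -x^2 - 4*x + 1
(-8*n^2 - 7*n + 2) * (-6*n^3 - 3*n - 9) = 48*n^5 + 42*n^4 + 12*n^3 + 93*n^2 + 57*n - 18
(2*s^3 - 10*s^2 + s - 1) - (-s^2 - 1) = 2*s^3 - 9*s^2 + s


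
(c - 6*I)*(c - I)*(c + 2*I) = c^3 - 5*I*c^2 + 8*c - 12*I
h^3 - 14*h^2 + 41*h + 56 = (h - 8)*(h - 7)*(h + 1)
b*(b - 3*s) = b^2 - 3*b*s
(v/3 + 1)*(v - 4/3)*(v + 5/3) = v^3/3 + 10*v^2/9 - 11*v/27 - 20/9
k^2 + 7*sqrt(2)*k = k*(k + 7*sqrt(2))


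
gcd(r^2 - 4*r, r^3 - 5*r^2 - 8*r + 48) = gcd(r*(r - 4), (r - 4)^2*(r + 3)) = r - 4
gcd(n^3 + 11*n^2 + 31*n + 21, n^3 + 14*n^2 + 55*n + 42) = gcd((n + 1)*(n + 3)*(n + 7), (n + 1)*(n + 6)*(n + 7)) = n^2 + 8*n + 7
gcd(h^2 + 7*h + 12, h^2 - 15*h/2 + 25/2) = 1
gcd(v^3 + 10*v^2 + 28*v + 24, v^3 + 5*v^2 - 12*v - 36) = v^2 + 8*v + 12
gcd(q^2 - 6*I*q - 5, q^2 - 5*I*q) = q - 5*I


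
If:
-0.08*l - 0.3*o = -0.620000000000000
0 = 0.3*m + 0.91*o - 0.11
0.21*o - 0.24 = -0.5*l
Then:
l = -0.44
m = -6.26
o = 2.18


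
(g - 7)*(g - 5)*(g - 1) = g^3 - 13*g^2 + 47*g - 35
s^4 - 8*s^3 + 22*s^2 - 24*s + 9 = (s - 3)^2*(s - 1)^2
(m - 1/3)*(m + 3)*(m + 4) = m^3 + 20*m^2/3 + 29*m/3 - 4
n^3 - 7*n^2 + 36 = (n - 6)*(n - 3)*(n + 2)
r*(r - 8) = r^2 - 8*r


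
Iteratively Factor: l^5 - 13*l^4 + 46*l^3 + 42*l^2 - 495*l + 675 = (l - 3)*(l^4 - 10*l^3 + 16*l^2 + 90*l - 225) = (l - 3)*(l + 3)*(l^3 - 13*l^2 + 55*l - 75) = (l - 3)^2*(l + 3)*(l^2 - 10*l + 25) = (l - 5)*(l - 3)^2*(l + 3)*(l - 5)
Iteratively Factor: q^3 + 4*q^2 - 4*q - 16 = (q + 4)*(q^2 - 4) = (q + 2)*(q + 4)*(q - 2)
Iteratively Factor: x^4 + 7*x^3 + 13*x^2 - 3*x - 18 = (x - 1)*(x^3 + 8*x^2 + 21*x + 18) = (x - 1)*(x + 2)*(x^2 + 6*x + 9) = (x - 1)*(x + 2)*(x + 3)*(x + 3)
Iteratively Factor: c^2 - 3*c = (c)*(c - 3)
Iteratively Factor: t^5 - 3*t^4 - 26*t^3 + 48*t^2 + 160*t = (t + 2)*(t^4 - 5*t^3 - 16*t^2 + 80*t) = (t - 4)*(t + 2)*(t^3 - t^2 - 20*t) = (t - 4)*(t + 2)*(t + 4)*(t^2 - 5*t) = (t - 5)*(t - 4)*(t + 2)*(t + 4)*(t)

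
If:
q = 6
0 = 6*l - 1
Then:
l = 1/6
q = 6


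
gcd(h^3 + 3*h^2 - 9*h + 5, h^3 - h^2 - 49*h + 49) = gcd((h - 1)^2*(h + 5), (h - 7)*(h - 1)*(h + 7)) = h - 1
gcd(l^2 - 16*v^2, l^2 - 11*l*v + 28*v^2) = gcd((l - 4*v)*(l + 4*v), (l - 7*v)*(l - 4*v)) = -l + 4*v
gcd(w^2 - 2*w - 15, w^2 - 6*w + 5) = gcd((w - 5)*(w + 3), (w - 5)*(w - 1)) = w - 5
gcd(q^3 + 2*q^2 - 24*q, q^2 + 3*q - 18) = q + 6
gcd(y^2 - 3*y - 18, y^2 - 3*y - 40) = 1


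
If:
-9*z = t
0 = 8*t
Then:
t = 0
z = 0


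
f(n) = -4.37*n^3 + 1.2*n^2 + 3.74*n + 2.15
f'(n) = -13.11*n^2 + 2.4*n + 3.74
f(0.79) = 3.70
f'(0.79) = -2.55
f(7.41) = -1682.26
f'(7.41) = -698.32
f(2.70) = -65.02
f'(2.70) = -85.35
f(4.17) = -278.26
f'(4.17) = -214.22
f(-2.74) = 90.81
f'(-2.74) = -101.26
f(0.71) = 3.85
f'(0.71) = -1.16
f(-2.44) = 63.65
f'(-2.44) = -80.17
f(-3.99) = 283.92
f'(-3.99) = -214.55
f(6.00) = -876.13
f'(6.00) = -453.82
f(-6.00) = 966.83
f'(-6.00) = -482.62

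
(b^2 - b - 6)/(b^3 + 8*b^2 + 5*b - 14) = (b - 3)/(b^2 + 6*b - 7)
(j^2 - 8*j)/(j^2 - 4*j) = (j - 8)/(j - 4)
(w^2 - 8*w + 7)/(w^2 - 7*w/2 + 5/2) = 2*(w - 7)/(2*w - 5)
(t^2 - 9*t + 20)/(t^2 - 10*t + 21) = (t^2 - 9*t + 20)/(t^2 - 10*t + 21)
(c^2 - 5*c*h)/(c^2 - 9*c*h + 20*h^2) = c/(c - 4*h)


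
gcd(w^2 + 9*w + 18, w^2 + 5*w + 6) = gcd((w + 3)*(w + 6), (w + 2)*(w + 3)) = w + 3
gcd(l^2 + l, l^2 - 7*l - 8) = l + 1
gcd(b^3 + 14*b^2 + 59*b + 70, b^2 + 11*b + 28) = b + 7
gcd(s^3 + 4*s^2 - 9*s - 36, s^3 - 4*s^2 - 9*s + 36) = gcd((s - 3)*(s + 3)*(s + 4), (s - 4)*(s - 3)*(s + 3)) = s^2 - 9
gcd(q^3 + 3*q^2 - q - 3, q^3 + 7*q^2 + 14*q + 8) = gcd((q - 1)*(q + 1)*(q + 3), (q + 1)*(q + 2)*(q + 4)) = q + 1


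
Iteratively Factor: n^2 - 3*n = (n - 3)*(n)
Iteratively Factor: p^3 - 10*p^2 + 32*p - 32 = (p - 4)*(p^2 - 6*p + 8) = (p - 4)*(p - 2)*(p - 4)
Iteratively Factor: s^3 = (s)*(s^2) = s^2*(s)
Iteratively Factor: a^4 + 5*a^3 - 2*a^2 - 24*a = (a + 4)*(a^3 + a^2 - 6*a) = (a - 2)*(a + 4)*(a^2 + 3*a) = (a - 2)*(a + 3)*(a + 4)*(a)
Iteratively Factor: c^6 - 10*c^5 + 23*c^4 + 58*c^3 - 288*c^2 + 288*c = (c + 3)*(c^5 - 13*c^4 + 62*c^3 - 128*c^2 + 96*c) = c*(c + 3)*(c^4 - 13*c^3 + 62*c^2 - 128*c + 96) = c*(c - 4)*(c + 3)*(c^3 - 9*c^2 + 26*c - 24) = c*(c - 4)*(c - 3)*(c + 3)*(c^2 - 6*c + 8) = c*(c - 4)^2*(c - 3)*(c + 3)*(c - 2)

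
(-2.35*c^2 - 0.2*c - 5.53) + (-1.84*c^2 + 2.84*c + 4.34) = -4.19*c^2 + 2.64*c - 1.19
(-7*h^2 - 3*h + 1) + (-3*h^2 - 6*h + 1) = -10*h^2 - 9*h + 2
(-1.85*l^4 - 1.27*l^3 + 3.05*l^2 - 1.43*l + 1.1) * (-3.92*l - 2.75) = 7.252*l^5 + 10.0659*l^4 - 8.4635*l^3 - 2.7819*l^2 - 0.379500000000001*l - 3.025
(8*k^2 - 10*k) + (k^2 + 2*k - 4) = 9*k^2 - 8*k - 4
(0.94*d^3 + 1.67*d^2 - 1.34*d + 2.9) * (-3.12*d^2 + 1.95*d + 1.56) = -2.9328*d^5 - 3.3774*d^4 + 8.9037*d^3 - 9.0558*d^2 + 3.5646*d + 4.524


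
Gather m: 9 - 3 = 6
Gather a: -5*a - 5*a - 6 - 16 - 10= -10*a - 32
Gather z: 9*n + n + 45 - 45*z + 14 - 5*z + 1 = 10*n - 50*z + 60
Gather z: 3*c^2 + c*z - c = 3*c^2 + c*z - c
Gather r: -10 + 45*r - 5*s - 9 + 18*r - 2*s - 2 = 63*r - 7*s - 21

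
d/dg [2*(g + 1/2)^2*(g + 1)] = (g + 1/2)*(6*g + 5)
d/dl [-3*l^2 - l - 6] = -6*l - 1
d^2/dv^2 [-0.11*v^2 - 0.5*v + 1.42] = -0.220000000000000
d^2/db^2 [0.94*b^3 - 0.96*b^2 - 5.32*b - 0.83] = 5.64*b - 1.92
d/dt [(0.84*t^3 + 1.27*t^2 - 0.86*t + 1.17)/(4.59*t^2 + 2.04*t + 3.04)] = (3.8556*t^4 + 3.4272*t^3 + 14.199*t^2 - 3.019*t - 5.0012)/(21.0681*t^4 + 18.7272*t^3 + 32.0688*t^2 + 12.4032*t + 9.2416)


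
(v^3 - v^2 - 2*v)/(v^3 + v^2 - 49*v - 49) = v*(v - 2)/(v^2 - 49)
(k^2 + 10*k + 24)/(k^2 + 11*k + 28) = (k + 6)/(k + 7)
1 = 1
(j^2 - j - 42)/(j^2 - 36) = (j - 7)/(j - 6)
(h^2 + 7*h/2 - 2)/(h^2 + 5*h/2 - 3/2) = (h + 4)/(h + 3)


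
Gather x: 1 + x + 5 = x + 6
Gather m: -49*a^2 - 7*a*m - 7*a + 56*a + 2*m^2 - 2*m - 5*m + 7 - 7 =-49*a^2 + 49*a + 2*m^2 + m*(-7*a - 7)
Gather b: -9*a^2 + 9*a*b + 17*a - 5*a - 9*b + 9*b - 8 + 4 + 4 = -9*a^2 + 9*a*b + 12*a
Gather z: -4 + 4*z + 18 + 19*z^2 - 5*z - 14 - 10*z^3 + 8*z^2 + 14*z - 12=-10*z^3 + 27*z^2 + 13*z - 12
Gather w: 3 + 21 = 24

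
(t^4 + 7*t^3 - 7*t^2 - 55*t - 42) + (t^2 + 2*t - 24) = t^4 + 7*t^3 - 6*t^2 - 53*t - 66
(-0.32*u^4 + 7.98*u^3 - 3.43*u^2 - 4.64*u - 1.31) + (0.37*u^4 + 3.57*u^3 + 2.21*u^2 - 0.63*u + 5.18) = 0.05*u^4 + 11.55*u^3 - 1.22*u^2 - 5.27*u + 3.87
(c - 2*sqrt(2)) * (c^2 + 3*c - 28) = c^3 - 2*sqrt(2)*c^2 + 3*c^2 - 28*c - 6*sqrt(2)*c + 56*sqrt(2)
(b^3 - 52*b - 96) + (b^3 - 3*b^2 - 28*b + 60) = 2*b^3 - 3*b^2 - 80*b - 36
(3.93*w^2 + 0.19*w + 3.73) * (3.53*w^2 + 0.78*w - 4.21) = 13.8729*w^4 + 3.7361*w^3 - 3.2302*w^2 + 2.1095*w - 15.7033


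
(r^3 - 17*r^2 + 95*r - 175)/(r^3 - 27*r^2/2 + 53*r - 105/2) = 2*(r - 5)/(2*r - 3)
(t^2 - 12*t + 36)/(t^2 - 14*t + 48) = (t - 6)/(t - 8)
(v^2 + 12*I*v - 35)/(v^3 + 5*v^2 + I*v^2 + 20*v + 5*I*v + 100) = (v + 7*I)/(v^2 + v*(5 - 4*I) - 20*I)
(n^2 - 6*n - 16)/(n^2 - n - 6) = (n - 8)/(n - 3)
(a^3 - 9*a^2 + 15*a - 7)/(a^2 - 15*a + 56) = (a^2 - 2*a + 1)/(a - 8)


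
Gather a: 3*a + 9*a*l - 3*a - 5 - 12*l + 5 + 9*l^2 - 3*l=9*a*l + 9*l^2 - 15*l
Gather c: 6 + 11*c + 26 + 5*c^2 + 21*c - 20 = 5*c^2 + 32*c + 12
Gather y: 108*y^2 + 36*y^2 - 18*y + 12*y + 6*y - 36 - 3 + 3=144*y^2 - 36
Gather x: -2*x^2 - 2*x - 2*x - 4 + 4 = -2*x^2 - 4*x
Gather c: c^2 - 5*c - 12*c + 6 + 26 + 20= c^2 - 17*c + 52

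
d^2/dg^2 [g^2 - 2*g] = 2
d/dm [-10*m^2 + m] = 1 - 20*m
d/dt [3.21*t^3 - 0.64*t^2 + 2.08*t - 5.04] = 9.63*t^2 - 1.28*t + 2.08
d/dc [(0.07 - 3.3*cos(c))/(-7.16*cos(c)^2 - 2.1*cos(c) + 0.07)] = (23.628*cos(c)^2 - 1.0024*cos(c) + 0.084)*sin(c)/(51.2656*cos(c)^4 + 30.072*cos(c)^3 + 3.4076*cos(c)^2 - 0.294*cos(c) + 0.0049)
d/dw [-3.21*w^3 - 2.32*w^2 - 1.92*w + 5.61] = -9.63*w^2 - 4.64*w - 1.92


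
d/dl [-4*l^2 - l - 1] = -8*l - 1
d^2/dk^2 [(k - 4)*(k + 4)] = 2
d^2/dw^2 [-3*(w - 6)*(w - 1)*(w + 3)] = 24 - 18*w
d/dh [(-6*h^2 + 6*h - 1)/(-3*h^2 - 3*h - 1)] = 3*(12*h^2 + 2*h - 3)/(9*h^4 + 18*h^3 + 15*h^2 + 6*h + 1)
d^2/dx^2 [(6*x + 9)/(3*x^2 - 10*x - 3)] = 6*((11 - 18*x)*(-3*x^2 + 10*x + 3) - 4*(2*x + 3)*(3*x - 5)^2)/(-3*x^2 + 10*x + 3)^3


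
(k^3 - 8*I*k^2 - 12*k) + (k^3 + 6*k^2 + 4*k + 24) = 2*k^3 + 6*k^2 - 8*I*k^2 - 8*k + 24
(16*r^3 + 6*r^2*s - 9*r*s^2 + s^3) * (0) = 0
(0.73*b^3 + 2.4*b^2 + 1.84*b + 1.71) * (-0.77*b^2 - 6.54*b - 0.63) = -0.5621*b^5 - 6.6222*b^4 - 17.5727*b^3 - 14.8623*b^2 - 12.3426*b - 1.0773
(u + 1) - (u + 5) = -4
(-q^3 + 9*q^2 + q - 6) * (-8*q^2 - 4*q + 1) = 8*q^5 - 68*q^4 - 45*q^3 + 53*q^2 + 25*q - 6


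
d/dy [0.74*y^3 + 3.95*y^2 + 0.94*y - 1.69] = 2.22*y^2 + 7.9*y + 0.94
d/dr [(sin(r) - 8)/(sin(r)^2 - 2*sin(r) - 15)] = (16*sin(r) + cos(r)^2 - 32)*cos(r)/((sin(r) - 5)^2*(sin(r) + 3)^2)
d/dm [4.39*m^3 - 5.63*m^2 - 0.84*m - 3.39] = 13.17*m^2 - 11.26*m - 0.84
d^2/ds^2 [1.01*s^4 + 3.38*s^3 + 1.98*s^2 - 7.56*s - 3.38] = 12.12*s^2 + 20.28*s + 3.96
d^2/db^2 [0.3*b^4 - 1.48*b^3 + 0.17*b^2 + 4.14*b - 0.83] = 3.6*b^2 - 8.88*b + 0.34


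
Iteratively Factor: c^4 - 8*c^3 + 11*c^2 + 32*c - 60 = (c - 3)*(c^3 - 5*c^2 - 4*c + 20) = (c - 3)*(c + 2)*(c^2 - 7*c + 10) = (c - 3)*(c - 2)*(c + 2)*(c - 5)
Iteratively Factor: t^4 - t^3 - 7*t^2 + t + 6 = (t - 1)*(t^3 - 7*t - 6) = (t - 3)*(t - 1)*(t^2 + 3*t + 2) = (t - 3)*(t - 1)*(t + 2)*(t + 1)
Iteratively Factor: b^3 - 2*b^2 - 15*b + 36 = (b + 4)*(b^2 - 6*b + 9) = (b - 3)*(b + 4)*(b - 3)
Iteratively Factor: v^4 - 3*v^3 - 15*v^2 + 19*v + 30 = (v - 5)*(v^3 + 2*v^2 - 5*v - 6) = (v - 5)*(v + 3)*(v^2 - v - 2) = (v - 5)*(v - 2)*(v + 3)*(v + 1)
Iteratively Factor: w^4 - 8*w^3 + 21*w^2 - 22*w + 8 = (w - 4)*(w^3 - 4*w^2 + 5*w - 2) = (w - 4)*(w - 2)*(w^2 - 2*w + 1) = (w - 4)*(w - 2)*(w - 1)*(w - 1)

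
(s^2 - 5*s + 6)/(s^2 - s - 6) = (s - 2)/(s + 2)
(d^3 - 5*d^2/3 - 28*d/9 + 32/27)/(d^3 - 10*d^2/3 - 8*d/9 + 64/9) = (d - 1/3)/(d - 2)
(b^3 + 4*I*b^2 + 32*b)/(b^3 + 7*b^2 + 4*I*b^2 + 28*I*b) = (b^2 + 4*I*b + 32)/(b^2 + b*(7 + 4*I) + 28*I)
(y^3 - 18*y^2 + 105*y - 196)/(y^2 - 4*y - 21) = (y^2 - 11*y + 28)/(y + 3)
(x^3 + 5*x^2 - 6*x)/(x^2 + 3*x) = (x^2 + 5*x - 6)/(x + 3)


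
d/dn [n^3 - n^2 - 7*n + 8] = 3*n^2 - 2*n - 7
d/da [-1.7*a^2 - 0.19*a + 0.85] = -3.4*a - 0.19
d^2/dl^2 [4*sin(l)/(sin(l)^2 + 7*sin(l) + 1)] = 4*(-sin(l)*cos(l)^2 - 6*sin(l) + 7*cos(l)^2 - 21)*cos(l)^2/(sin(l)^2 + 7*sin(l) + 1)^3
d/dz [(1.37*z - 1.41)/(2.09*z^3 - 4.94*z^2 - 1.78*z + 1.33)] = (-5.7266*z^3 + 15.6085*z^2 - 13.9308*z - 0.6877)/(4.3681*z^6 - 20.6492*z^5 + 16.9632*z^4 + 23.1458*z^3 - 9.972*z^2 - 4.7348*z + 1.7689)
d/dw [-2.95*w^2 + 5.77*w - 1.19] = 5.77 - 5.9*w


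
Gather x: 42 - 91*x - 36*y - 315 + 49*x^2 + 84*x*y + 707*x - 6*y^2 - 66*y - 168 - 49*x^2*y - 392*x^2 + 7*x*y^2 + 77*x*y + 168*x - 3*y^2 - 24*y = x^2*(-49*y - 343) + x*(7*y^2 + 161*y + 784) - 9*y^2 - 126*y - 441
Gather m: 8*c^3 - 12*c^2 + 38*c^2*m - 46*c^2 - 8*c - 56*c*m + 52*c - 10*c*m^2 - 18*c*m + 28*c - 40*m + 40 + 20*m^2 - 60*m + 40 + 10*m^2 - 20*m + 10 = 8*c^3 - 58*c^2 + 72*c + m^2*(30 - 10*c) + m*(38*c^2 - 74*c - 120) + 90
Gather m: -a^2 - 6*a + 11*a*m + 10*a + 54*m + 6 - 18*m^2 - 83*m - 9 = -a^2 + 4*a - 18*m^2 + m*(11*a - 29) - 3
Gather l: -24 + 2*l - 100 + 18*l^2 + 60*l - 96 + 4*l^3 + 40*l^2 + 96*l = 4*l^3 + 58*l^2 + 158*l - 220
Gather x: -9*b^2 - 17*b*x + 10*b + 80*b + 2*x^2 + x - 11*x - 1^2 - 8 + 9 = -9*b^2 + 90*b + 2*x^2 + x*(-17*b - 10)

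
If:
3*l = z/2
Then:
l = z/6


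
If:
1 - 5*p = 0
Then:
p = 1/5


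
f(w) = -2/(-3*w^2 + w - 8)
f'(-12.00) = 0.00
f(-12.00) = 0.00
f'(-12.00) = 0.00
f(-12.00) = 0.00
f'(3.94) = -0.02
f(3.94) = 0.04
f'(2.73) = -0.04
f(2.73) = 0.07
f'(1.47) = -0.09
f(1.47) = 0.15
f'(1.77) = -0.08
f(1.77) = 0.13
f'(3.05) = -0.03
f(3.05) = 0.06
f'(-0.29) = 0.08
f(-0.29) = 0.23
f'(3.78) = -0.02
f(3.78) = 0.04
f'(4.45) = -0.01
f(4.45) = 0.03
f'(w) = -2*(6*w - 1)/(-3*w^2 + w - 8)^2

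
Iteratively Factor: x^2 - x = (x)*(x - 1)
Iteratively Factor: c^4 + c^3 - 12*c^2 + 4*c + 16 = (c - 2)*(c^3 + 3*c^2 - 6*c - 8) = (c - 2)*(c + 4)*(c^2 - c - 2) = (c - 2)^2*(c + 4)*(c + 1)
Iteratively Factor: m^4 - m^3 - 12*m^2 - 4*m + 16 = (m - 4)*(m^3 + 3*m^2 - 4) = (m - 4)*(m + 2)*(m^2 + m - 2) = (m - 4)*(m + 2)^2*(m - 1)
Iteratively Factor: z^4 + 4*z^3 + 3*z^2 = (z + 3)*(z^3 + z^2) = z*(z + 3)*(z^2 + z) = z^2*(z + 3)*(z + 1)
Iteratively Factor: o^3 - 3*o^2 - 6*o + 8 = (o - 4)*(o^2 + o - 2) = (o - 4)*(o - 1)*(o + 2)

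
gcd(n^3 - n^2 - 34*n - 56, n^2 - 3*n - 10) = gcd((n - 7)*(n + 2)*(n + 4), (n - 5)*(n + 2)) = n + 2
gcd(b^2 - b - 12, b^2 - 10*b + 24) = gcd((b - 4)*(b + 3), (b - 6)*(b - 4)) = b - 4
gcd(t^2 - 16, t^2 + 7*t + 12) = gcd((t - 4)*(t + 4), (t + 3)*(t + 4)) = t + 4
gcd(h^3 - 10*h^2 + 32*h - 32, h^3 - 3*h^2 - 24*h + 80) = h^2 - 8*h + 16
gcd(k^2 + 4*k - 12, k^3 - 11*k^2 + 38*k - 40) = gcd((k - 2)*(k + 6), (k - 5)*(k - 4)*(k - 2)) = k - 2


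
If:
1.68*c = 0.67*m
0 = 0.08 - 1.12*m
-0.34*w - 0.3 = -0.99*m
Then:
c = 0.03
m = 0.07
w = -0.67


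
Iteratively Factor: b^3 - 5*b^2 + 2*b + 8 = (b + 1)*(b^2 - 6*b + 8) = (b - 2)*(b + 1)*(b - 4)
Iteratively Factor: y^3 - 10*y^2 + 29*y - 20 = (y - 4)*(y^2 - 6*y + 5) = (y - 4)*(y - 1)*(y - 5)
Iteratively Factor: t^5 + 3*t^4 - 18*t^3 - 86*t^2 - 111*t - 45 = (t + 3)*(t^4 - 18*t^2 - 32*t - 15) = (t - 5)*(t + 3)*(t^3 + 5*t^2 + 7*t + 3) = (t - 5)*(t + 1)*(t + 3)*(t^2 + 4*t + 3) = (t - 5)*(t + 1)^2*(t + 3)*(t + 3)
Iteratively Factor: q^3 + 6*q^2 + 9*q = (q)*(q^2 + 6*q + 9) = q*(q + 3)*(q + 3)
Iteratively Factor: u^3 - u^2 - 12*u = (u)*(u^2 - u - 12) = u*(u + 3)*(u - 4)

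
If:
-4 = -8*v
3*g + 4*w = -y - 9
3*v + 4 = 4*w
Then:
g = -y/3 - 29/6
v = 1/2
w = 11/8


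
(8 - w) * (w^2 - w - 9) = -w^3 + 9*w^2 + w - 72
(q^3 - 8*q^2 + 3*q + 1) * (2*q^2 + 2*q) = 2*q^5 - 14*q^4 - 10*q^3 + 8*q^2 + 2*q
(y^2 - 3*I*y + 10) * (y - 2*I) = y^3 - 5*I*y^2 + 4*y - 20*I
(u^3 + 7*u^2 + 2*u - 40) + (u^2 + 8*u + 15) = u^3 + 8*u^2 + 10*u - 25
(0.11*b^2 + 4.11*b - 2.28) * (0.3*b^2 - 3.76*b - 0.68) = 0.033*b^4 + 0.8194*b^3 - 16.2124*b^2 + 5.778*b + 1.5504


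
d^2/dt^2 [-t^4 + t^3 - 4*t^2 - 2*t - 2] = -12*t^2 + 6*t - 8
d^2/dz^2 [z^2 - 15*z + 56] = 2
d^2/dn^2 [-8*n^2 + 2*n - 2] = -16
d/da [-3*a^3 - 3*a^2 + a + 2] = -9*a^2 - 6*a + 1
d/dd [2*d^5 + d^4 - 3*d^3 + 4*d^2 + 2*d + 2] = 10*d^4 + 4*d^3 - 9*d^2 + 8*d + 2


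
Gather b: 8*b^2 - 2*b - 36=8*b^2 - 2*b - 36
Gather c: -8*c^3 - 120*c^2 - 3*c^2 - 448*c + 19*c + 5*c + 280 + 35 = -8*c^3 - 123*c^2 - 424*c + 315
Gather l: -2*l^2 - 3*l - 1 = -2*l^2 - 3*l - 1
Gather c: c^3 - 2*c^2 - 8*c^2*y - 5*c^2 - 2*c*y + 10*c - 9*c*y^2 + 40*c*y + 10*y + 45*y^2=c^3 + c^2*(-8*y - 7) + c*(-9*y^2 + 38*y + 10) + 45*y^2 + 10*y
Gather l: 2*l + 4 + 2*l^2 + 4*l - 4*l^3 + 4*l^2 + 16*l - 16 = -4*l^3 + 6*l^2 + 22*l - 12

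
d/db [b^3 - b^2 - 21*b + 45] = 3*b^2 - 2*b - 21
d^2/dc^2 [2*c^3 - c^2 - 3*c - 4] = 12*c - 2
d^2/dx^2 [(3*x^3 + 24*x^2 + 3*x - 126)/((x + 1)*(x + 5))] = 24*(-4*x^3 - 39*x^2 - 174*x - 283)/(x^6 + 18*x^5 + 123*x^4 + 396*x^3 + 615*x^2 + 450*x + 125)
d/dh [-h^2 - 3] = -2*h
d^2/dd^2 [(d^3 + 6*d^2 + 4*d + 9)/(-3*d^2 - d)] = 2*(-19*d^3 - 243*d^2 - 81*d - 9)/(d^3*(27*d^3 + 27*d^2 + 9*d + 1))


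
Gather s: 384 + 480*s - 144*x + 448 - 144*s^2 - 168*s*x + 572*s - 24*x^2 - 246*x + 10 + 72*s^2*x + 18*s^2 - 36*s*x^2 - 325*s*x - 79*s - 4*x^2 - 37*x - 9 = s^2*(72*x - 126) + s*(-36*x^2 - 493*x + 973) - 28*x^2 - 427*x + 833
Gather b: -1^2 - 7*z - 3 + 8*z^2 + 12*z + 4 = 8*z^2 + 5*z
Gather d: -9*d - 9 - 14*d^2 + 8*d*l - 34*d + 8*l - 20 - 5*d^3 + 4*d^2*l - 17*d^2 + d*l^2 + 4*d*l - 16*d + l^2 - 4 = -5*d^3 + d^2*(4*l - 31) + d*(l^2 + 12*l - 59) + l^2 + 8*l - 33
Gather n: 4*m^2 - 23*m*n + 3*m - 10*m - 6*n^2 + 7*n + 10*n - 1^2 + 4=4*m^2 - 7*m - 6*n^2 + n*(17 - 23*m) + 3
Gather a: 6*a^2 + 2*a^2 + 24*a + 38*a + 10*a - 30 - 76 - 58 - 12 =8*a^2 + 72*a - 176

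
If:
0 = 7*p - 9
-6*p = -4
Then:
No Solution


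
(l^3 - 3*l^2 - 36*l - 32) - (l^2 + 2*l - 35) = l^3 - 4*l^2 - 38*l + 3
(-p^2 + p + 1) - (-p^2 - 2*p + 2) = 3*p - 1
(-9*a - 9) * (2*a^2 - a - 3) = -18*a^3 - 9*a^2 + 36*a + 27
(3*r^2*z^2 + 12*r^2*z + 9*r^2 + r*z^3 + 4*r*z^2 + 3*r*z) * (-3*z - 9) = -9*r^2*z^3 - 63*r^2*z^2 - 135*r^2*z - 81*r^2 - 3*r*z^4 - 21*r*z^3 - 45*r*z^2 - 27*r*z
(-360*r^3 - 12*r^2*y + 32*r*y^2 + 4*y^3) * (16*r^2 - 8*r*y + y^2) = -5760*r^5 + 2688*r^4*y + 248*r^3*y^2 - 204*r^2*y^3 + 4*y^5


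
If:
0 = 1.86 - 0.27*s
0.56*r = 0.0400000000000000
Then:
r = 0.07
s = 6.89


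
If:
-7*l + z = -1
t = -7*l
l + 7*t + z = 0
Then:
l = -1/41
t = 7/41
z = -48/41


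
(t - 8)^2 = t^2 - 16*t + 64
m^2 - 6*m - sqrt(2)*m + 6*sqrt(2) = (m - 6)*(m - sqrt(2))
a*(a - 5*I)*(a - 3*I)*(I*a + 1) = I*a^4 + 9*a^3 - 23*I*a^2 - 15*a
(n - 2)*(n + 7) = n^2 + 5*n - 14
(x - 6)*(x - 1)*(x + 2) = x^3 - 5*x^2 - 8*x + 12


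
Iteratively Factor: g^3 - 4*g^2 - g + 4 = (g + 1)*(g^2 - 5*g + 4) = (g - 4)*(g + 1)*(g - 1)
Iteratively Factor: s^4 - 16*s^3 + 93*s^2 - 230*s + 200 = (s - 2)*(s^3 - 14*s^2 + 65*s - 100) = (s - 4)*(s - 2)*(s^2 - 10*s + 25) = (s - 5)*(s - 4)*(s - 2)*(s - 5)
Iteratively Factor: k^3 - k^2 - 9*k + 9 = (k - 3)*(k^2 + 2*k - 3) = (k - 3)*(k - 1)*(k + 3)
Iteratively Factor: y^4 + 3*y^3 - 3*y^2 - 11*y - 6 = (y + 3)*(y^3 - 3*y - 2) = (y + 1)*(y + 3)*(y^2 - y - 2) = (y + 1)^2*(y + 3)*(y - 2)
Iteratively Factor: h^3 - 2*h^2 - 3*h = (h)*(h^2 - 2*h - 3) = h*(h - 3)*(h + 1)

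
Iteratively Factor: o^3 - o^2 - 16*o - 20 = (o + 2)*(o^2 - 3*o - 10) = (o - 5)*(o + 2)*(o + 2)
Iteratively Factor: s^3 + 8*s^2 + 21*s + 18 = (s + 3)*(s^2 + 5*s + 6) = (s + 2)*(s + 3)*(s + 3)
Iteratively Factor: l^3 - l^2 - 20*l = (l - 5)*(l^2 + 4*l) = (l - 5)*(l + 4)*(l)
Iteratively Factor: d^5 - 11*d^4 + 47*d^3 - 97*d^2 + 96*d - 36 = (d - 2)*(d^4 - 9*d^3 + 29*d^2 - 39*d + 18) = (d - 3)*(d - 2)*(d^3 - 6*d^2 + 11*d - 6) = (d - 3)*(d - 2)*(d - 1)*(d^2 - 5*d + 6) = (d - 3)*(d - 2)^2*(d - 1)*(d - 3)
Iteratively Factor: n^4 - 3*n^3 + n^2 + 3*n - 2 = (n - 1)*(n^3 - 2*n^2 - n + 2) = (n - 1)^2*(n^2 - n - 2) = (n - 2)*(n - 1)^2*(n + 1)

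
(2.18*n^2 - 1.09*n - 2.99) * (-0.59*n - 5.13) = -1.2862*n^3 - 10.5403*n^2 + 7.3558*n + 15.3387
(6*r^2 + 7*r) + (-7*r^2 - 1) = -r^2 + 7*r - 1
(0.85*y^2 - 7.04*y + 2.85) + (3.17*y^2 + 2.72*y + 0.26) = 4.02*y^2 - 4.32*y + 3.11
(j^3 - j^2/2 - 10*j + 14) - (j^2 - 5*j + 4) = j^3 - 3*j^2/2 - 5*j + 10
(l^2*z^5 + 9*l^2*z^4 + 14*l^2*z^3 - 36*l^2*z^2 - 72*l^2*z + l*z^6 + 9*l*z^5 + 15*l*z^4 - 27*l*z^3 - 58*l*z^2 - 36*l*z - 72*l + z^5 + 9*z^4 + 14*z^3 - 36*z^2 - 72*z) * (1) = l^2*z^5 + 9*l^2*z^4 + 14*l^2*z^3 - 36*l^2*z^2 - 72*l^2*z + l*z^6 + 9*l*z^5 + 15*l*z^4 - 27*l*z^3 - 58*l*z^2 - 36*l*z - 72*l + z^5 + 9*z^4 + 14*z^3 - 36*z^2 - 72*z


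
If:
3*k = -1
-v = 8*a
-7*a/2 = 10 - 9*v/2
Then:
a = -20/79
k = -1/3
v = 160/79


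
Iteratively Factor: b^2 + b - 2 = (b + 2)*(b - 1)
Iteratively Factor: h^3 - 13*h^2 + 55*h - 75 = (h - 3)*(h^2 - 10*h + 25) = (h - 5)*(h - 3)*(h - 5)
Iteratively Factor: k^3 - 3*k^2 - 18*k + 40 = (k - 5)*(k^2 + 2*k - 8) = (k - 5)*(k + 4)*(k - 2)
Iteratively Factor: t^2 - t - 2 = (t + 1)*(t - 2)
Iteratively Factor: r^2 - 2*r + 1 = (r - 1)*(r - 1)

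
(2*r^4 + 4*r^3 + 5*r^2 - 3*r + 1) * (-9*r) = -18*r^5 - 36*r^4 - 45*r^3 + 27*r^2 - 9*r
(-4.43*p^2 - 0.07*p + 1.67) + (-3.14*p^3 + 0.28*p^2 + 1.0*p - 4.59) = -3.14*p^3 - 4.15*p^2 + 0.93*p - 2.92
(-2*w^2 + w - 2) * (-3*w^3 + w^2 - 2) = 6*w^5 - 5*w^4 + 7*w^3 + 2*w^2 - 2*w + 4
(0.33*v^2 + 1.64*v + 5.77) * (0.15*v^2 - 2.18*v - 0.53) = 0.0495*v^4 - 0.4734*v^3 - 2.8846*v^2 - 13.4478*v - 3.0581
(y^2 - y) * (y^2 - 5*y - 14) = y^4 - 6*y^3 - 9*y^2 + 14*y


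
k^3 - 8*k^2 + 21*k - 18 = (k - 3)^2*(k - 2)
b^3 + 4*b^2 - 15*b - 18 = (b - 3)*(b + 1)*(b + 6)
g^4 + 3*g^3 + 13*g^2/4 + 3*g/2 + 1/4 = (g + 1/2)^2*(g + 1)^2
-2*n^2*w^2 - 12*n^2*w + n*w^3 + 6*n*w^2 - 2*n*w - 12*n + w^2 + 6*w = (-2*n + w)*(w + 6)*(n*w + 1)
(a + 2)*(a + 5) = a^2 + 7*a + 10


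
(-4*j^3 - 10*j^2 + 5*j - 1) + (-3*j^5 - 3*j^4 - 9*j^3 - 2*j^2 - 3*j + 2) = -3*j^5 - 3*j^4 - 13*j^3 - 12*j^2 + 2*j + 1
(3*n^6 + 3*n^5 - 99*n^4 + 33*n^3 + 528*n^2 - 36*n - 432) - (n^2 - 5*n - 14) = 3*n^6 + 3*n^5 - 99*n^4 + 33*n^3 + 527*n^2 - 31*n - 418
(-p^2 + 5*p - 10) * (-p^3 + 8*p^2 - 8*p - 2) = p^5 - 13*p^4 + 58*p^3 - 118*p^2 + 70*p + 20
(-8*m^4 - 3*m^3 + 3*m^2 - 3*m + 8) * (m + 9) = -8*m^5 - 75*m^4 - 24*m^3 + 24*m^2 - 19*m + 72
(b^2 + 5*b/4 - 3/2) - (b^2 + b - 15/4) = b/4 + 9/4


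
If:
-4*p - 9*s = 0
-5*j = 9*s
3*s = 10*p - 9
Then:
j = 54/85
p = 27/34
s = -6/17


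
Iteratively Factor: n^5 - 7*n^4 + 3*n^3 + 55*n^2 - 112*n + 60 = (n - 2)*(n^4 - 5*n^3 - 7*n^2 + 41*n - 30) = (n - 2)^2*(n^3 - 3*n^2 - 13*n + 15) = (n - 2)^2*(n + 3)*(n^2 - 6*n + 5) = (n - 5)*(n - 2)^2*(n + 3)*(n - 1)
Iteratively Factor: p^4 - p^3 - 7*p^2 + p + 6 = (p - 1)*(p^3 - 7*p - 6) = (p - 3)*(p - 1)*(p^2 + 3*p + 2) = (p - 3)*(p - 1)*(p + 1)*(p + 2)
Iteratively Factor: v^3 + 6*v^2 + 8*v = (v + 2)*(v^2 + 4*v) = v*(v + 2)*(v + 4)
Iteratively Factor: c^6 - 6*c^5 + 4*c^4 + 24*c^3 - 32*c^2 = (c - 2)*(c^5 - 4*c^4 - 4*c^3 + 16*c^2) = (c - 2)^2*(c^4 - 2*c^3 - 8*c^2) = (c - 4)*(c - 2)^2*(c^3 + 2*c^2) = c*(c - 4)*(c - 2)^2*(c^2 + 2*c) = c^2*(c - 4)*(c - 2)^2*(c + 2)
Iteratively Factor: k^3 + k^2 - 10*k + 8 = (k + 4)*(k^2 - 3*k + 2) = (k - 2)*(k + 4)*(k - 1)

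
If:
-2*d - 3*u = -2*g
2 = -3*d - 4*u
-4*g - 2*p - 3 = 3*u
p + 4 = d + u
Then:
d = -14/3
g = -1/6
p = -17/3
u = 3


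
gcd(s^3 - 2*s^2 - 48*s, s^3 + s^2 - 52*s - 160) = s - 8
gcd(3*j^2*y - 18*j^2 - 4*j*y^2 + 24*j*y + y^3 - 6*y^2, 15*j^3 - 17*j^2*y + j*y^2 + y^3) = 3*j^2 - 4*j*y + y^2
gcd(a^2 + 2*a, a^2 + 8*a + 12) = a + 2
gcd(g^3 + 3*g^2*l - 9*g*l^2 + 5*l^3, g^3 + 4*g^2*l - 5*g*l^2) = g^2 + 4*g*l - 5*l^2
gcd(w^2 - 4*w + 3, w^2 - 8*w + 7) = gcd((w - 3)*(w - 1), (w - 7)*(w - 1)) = w - 1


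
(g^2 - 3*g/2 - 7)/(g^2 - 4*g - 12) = (g - 7/2)/(g - 6)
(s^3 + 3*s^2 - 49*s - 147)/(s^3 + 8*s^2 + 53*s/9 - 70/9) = 9*(s^2 - 4*s - 21)/(9*s^2 + 9*s - 10)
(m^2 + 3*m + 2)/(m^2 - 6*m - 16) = (m + 1)/(m - 8)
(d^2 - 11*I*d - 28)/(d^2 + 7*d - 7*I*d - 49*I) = (d - 4*I)/(d + 7)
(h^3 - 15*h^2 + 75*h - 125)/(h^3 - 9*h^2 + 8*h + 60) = (h^2 - 10*h + 25)/(h^2 - 4*h - 12)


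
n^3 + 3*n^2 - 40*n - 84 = (n - 6)*(n + 2)*(n + 7)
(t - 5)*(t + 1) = t^2 - 4*t - 5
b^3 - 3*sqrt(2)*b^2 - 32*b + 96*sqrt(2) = (b - 4*sqrt(2))*(b - 3*sqrt(2))*(b + 4*sqrt(2))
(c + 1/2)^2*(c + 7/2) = c^3 + 9*c^2/2 + 15*c/4 + 7/8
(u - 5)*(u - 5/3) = u^2 - 20*u/3 + 25/3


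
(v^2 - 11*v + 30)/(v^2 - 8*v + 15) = (v - 6)/(v - 3)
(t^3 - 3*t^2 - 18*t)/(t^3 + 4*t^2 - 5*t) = (t^2 - 3*t - 18)/(t^2 + 4*t - 5)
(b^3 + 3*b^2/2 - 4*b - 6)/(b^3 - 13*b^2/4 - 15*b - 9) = 2*(2*b^2 - b - 6)/(4*b^2 - 21*b - 18)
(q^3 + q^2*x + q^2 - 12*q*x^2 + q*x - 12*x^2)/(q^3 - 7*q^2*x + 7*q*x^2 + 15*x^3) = (-q^2 - 4*q*x - q - 4*x)/(-q^2 + 4*q*x + 5*x^2)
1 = 1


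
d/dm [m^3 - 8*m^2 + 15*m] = 3*m^2 - 16*m + 15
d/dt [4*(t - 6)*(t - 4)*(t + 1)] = 12*t^2 - 72*t + 56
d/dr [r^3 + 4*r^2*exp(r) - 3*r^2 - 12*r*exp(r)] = 4*r^2*exp(r) + 3*r^2 - 4*r*exp(r) - 6*r - 12*exp(r)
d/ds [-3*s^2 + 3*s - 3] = 3 - 6*s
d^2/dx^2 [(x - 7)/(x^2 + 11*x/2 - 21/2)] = 4*(3*(1 - 2*x)*(2*x^2 + 11*x - 21) + (x - 7)*(4*x + 11)^2)/(2*x^2 + 11*x - 21)^3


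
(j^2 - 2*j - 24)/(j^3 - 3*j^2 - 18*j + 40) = (j - 6)/(j^2 - 7*j + 10)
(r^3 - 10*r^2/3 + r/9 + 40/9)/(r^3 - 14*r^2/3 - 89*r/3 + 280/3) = (3*r^2 - 2*r - 5)/(3*(r^2 - 2*r - 35))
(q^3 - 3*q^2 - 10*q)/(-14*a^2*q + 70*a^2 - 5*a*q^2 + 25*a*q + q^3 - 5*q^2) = q*(q + 2)/(-14*a^2 - 5*a*q + q^2)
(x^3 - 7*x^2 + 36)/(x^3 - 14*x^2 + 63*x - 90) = (x + 2)/(x - 5)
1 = 1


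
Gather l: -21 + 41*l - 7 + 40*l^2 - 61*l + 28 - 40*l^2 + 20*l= 0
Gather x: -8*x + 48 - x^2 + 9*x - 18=-x^2 + x + 30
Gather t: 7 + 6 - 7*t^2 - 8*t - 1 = -7*t^2 - 8*t + 12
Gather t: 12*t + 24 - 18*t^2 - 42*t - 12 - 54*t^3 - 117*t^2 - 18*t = -54*t^3 - 135*t^2 - 48*t + 12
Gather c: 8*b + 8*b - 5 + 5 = 16*b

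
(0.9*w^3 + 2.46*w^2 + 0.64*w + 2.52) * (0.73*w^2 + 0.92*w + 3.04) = 0.657*w^5 + 2.6238*w^4 + 5.4664*w^3 + 9.9068*w^2 + 4.264*w + 7.6608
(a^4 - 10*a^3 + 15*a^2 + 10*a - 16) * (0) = 0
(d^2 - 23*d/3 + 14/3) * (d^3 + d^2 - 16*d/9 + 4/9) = d^5 - 20*d^4/3 - 43*d^3/9 + 506*d^2/27 - 316*d/27 + 56/27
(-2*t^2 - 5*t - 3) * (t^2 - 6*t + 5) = -2*t^4 + 7*t^3 + 17*t^2 - 7*t - 15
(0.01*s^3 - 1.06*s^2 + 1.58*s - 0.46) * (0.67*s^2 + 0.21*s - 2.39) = 0.0067*s^5 - 0.7081*s^4 + 0.8121*s^3 + 2.557*s^2 - 3.8728*s + 1.0994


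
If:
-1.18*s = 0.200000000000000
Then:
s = -0.17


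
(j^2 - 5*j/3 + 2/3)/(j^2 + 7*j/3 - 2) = (j - 1)/(j + 3)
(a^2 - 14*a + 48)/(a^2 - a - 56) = (a - 6)/(a + 7)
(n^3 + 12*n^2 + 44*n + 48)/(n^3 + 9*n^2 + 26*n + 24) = (n + 6)/(n + 3)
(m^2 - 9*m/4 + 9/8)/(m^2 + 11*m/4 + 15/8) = (8*m^2 - 18*m + 9)/(8*m^2 + 22*m + 15)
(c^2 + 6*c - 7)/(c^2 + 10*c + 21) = (c - 1)/(c + 3)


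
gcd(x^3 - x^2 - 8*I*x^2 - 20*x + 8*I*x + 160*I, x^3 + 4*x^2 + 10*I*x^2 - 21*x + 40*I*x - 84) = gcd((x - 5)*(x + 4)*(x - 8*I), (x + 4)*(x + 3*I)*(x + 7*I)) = x + 4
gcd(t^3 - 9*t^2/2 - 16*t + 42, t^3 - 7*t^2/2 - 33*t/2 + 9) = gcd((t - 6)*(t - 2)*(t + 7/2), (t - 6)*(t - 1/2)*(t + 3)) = t - 6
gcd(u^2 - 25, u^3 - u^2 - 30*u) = u + 5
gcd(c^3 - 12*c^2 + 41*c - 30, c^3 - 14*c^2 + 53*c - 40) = c^2 - 6*c + 5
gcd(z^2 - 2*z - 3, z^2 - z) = 1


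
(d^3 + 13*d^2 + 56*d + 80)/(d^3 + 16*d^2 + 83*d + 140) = (d + 4)/(d + 7)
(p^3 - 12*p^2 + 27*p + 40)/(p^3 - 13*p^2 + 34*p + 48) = (p - 5)/(p - 6)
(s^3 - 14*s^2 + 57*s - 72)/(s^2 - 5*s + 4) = (s^3 - 14*s^2 + 57*s - 72)/(s^2 - 5*s + 4)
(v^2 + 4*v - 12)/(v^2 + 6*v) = (v - 2)/v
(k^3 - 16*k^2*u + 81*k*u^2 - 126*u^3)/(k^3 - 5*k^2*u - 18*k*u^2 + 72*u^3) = (k - 7*u)/(k + 4*u)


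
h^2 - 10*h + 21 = (h - 7)*(h - 3)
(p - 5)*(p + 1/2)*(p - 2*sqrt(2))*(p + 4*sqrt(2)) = p^4 - 9*p^3/2 + 2*sqrt(2)*p^3 - 37*p^2/2 - 9*sqrt(2)*p^2 - 5*sqrt(2)*p + 72*p + 40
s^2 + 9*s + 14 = (s + 2)*(s + 7)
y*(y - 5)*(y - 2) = y^3 - 7*y^2 + 10*y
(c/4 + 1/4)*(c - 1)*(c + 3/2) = c^3/4 + 3*c^2/8 - c/4 - 3/8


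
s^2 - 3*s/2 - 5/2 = (s - 5/2)*(s + 1)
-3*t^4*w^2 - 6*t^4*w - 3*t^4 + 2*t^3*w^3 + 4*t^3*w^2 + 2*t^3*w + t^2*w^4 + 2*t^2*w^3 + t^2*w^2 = (-t + w)*(3*t + w)*(t*w + t)^2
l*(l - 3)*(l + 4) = l^3 + l^2 - 12*l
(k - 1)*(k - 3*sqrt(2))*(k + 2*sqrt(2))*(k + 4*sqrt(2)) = k^4 - k^3 + 3*sqrt(2)*k^3 - 20*k^2 - 3*sqrt(2)*k^2 - 48*sqrt(2)*k + 20*k + 48*sqrt(2)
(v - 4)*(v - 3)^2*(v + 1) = v^4 - 9*v^3 + 23*v^2 - 3*v - 36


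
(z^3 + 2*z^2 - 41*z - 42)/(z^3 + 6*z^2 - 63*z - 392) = (z^2 - 5*z - 6)/(z^2 - z - 56)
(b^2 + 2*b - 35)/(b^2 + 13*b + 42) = (b - 5)/(b + 6)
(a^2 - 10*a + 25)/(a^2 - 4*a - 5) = (a - 5)/(a + 1)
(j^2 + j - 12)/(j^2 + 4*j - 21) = (j + 4)/(j + 7)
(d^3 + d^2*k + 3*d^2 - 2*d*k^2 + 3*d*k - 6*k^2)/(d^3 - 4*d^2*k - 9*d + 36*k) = (d^2 + d*k - 2*k^2)/(d^2 - 4*d*k - 3*d + 12*k)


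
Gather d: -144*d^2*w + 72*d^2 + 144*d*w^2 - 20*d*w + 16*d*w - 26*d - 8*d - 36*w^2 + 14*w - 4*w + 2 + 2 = d^2*(72 - 144*w) + d*(144*w^2 - 4*w - 34) - 36*w^2 + 10*w + 4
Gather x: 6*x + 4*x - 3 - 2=10*x - 5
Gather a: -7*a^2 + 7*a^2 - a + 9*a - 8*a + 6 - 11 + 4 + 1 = 0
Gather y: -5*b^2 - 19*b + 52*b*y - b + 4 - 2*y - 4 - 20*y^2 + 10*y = -5*b^2 - 20*b - 20*y^2 + y*(52*b + 8)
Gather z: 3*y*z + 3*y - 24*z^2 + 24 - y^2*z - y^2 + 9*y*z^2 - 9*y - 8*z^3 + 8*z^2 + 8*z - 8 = -y^2 - 6*y - 8*z^3 + z^2*(9*y - 16) + z*(-y^2 + 3*y + 8) + 16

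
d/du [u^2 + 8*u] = 2*u + 8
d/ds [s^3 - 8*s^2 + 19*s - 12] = 3*s^2 - 16*s + 19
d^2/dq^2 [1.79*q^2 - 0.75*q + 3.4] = 3.58000000000000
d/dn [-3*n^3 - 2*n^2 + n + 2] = -9*n^2 - 4*n + 1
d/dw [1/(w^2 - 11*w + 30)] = (11 - 2*w)/(w^2 - 11*w + 30)^2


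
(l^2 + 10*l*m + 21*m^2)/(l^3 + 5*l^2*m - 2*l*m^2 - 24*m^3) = (l + 7*m)/(l^2 + 2*l*m - 8*m^2)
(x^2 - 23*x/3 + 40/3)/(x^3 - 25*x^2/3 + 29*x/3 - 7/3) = (3*x^2 - 23*x + 40)/(3*x^3 - 25*x^2 + 29*x - 7)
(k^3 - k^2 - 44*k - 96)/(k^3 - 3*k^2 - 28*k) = (k^2 - 5*k - 24)/(k*(k - 7))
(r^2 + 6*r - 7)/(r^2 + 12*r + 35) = (r - 1)/(r + 5)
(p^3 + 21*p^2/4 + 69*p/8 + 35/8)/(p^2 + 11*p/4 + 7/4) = p + 5/2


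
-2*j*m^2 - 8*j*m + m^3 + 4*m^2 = m*(-2*j + m)*(m + 4)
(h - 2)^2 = h^2 - 4*h + 4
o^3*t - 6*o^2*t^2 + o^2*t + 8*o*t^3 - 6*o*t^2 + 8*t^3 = (o - 4*t)*(o - 2*t)*(o*t + t)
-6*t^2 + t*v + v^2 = (-2*t + v)*(3*t + v)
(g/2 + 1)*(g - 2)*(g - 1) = g^3/2 - g^2/2 - 2*g + 2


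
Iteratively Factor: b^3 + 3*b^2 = (b + 3)*(b^2) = b*(b + 3)*(b)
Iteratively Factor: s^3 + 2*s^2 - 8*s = (s)*(s^2 + 2*s - 8) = s*(s - 2)*(s + 4)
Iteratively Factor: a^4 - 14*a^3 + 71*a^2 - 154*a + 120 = (a - 3)*(a^3 - 11*a^2 + 38*a - 40) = (a - 3)*(a - 2)*(a^2 - 9*a + 20) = (a - 4)*(a - 3)*(a - 2)*(a - 5)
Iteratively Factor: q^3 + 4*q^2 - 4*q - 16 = (q - 2)*(q^2 + 6*q + 8) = (q - 2)*(q + 4)*(q + 2)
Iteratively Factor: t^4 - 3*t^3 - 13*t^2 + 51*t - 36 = (t + 4)*(t^3 - 7*t^2 + 15*t - 9) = (t - 3)*(t + 4)*(t^2 - 4*t + 3) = (t - 3)*(t - 1)*(t + 4)*(t - 3)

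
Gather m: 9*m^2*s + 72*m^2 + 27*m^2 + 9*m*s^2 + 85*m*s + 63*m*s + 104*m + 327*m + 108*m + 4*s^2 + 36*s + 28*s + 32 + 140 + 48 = m^2*(9*s + 99) + m*(9*s^2 + 148*s + 539) + 4*s^2 + 64*s + 220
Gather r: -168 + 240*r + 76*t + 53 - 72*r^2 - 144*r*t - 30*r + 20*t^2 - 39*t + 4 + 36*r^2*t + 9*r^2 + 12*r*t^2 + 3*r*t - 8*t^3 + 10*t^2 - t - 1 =r^2*(36*t - 63) + r*(12*t^2 - 141*t + 210) - 8*t^3 + 30*t^2 + 36*t - 112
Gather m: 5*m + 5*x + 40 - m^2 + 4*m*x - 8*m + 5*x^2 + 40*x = -m^2 + m*(4*x - 3) + 5*x^2 + 45*x + 40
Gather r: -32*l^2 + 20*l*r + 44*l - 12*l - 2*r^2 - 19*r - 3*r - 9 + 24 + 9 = -32*l^2 + 32*l - 2*r^2 + r*(20*l - 22) + 24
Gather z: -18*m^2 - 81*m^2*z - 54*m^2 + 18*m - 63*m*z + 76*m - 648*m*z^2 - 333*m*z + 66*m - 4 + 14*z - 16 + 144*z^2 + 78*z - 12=-72*m^2 + 160*m + z^2*(144 - 648*m) + z*(-81*m^2 - 396*m + 92) - 32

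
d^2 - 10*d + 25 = (d - 5)^2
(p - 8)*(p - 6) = p^2 - 14*p + 48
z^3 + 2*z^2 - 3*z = z*(z - 1)*(z + 3)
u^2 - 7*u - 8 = (u - 8)*(u + 1)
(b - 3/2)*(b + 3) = b^2 + 3*b/2 - 9/2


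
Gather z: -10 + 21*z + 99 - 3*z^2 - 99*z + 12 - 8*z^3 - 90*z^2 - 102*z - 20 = -8*z^3 - 93*z^2 - 180*z + 81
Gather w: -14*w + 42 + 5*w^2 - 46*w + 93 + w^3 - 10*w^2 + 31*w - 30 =w^3 - 5*w^2 - 29*w + 105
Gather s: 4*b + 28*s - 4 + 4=4*b + 28*s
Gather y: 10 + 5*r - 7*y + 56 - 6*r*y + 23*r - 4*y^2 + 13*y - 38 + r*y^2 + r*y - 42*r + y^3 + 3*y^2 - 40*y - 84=-14*r + y^3 + y^2*(r - 1) + y*(-5*r - 34) - 56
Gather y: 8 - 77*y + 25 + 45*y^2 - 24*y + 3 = 45*y^2 - 101*y + 36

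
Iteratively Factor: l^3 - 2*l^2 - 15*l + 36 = (l + 4)*(l^2 - 6*l + 9) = (l - 3)*(l + 4)*(l - 3)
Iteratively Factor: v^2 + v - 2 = (v - 1)*(v + 2)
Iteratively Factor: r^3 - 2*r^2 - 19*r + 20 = (r + 4)*(r^2 - 6*r + 5) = (r - 1)*(r + 4)*(r - 5)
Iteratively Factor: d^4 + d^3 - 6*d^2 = (d)*(d^3 + d^2 - 6*d) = d^2*(d^2 + d - 6) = d^2*(d + 3)*(d - 2)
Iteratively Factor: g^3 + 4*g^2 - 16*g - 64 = (g + 4)*(g^2 - 16) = (g + 4)^2*(g - 4)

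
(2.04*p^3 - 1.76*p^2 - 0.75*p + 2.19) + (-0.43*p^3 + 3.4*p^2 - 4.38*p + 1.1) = 1.61*p^3 + 1.64*p^2 - 5.13*p + 3.29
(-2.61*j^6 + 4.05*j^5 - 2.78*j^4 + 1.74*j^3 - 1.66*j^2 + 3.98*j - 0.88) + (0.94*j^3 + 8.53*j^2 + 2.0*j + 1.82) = -2.61*j^6 + 4.05*j^5 - 2.78*j^4 + 2.68*j^3 + 6.87*j^2 + 5.98*j + 0.94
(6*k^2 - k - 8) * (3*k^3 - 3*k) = 18*k^5 - 3*k^4 - 42*k^3 + 3*k^2 + 24*k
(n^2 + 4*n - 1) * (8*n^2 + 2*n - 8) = 8*n^4 + 34*n^3 - 8*n^2 - 34*n + 8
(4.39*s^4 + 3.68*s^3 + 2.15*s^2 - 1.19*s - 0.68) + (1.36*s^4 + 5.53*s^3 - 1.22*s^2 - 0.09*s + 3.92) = 5.75*s^4 + 9.21*s^3 + 0.93*s^2 - 1.28*s + 3.24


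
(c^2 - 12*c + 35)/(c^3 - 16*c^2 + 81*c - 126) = (c - 5)/(c^2 - 9*c + 18)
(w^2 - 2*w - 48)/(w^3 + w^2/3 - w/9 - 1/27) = 27*(w^2 - 2*w - 48)/(27*w^3 + 9*w^2 - 3*w - 1)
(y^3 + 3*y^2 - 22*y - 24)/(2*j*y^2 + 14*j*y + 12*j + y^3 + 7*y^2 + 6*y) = (y - 4)/(2*j + y)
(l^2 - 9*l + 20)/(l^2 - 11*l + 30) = (l - 4)/(l - 6)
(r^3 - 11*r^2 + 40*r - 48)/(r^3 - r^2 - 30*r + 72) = (r - 4)/(r + 6)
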